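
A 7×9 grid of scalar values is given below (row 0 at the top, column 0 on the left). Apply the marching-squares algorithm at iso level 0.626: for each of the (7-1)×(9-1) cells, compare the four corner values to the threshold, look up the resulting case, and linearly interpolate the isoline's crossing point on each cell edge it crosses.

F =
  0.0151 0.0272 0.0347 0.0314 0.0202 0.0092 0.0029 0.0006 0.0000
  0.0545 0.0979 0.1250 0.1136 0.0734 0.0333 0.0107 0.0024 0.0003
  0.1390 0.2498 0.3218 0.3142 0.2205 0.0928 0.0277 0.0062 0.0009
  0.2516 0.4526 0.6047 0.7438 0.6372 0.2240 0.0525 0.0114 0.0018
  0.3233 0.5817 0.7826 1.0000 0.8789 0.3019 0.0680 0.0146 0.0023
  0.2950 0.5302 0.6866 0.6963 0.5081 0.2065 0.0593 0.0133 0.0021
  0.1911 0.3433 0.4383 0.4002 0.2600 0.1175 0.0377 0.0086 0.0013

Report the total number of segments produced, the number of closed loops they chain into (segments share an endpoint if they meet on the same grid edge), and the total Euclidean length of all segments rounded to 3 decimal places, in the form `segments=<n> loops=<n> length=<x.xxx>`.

segments=12 loops=1 length=8.898

cell (2,2): code 0100 → (2.726,3.000)–(3.000,2.153)
cell (2,3): code 1100 → (2.973,4.000)–(2.726,3.000)
cell (2,4): code 1000 → (3.000,4.027)–(2.973,4.000)
cell (3,1): code 0100 → (3.120,2.000)–(4.000,1.221)
cell (3,2): code 1110 → (3.000,2.153)–(3.120,2.000)
cell (3,4): code 1001 → (4.000,4.438)–(3.000,4.027)
cell (4,1): code 0110 → (4.000,1.221)–(5.000,1.613)
cell (4,3): code 1011 → (5.000,3.374)–(4.682,4.000)
cell (4,4): code 0001 → (4.682,4.000)–(4.000,4.438)
cell (5,1): code 0010 → (5.000,1.613)–(5.244,2.000)
cell (5,2): code 0011 → (5.244,2.000)–(5.237,3.000)
cell (5,3): code 0001 → (5.237,3.000)–(5.000,3.374)
total: 12 segments, chained into 1 closed loop(s), length Σ = 8.897789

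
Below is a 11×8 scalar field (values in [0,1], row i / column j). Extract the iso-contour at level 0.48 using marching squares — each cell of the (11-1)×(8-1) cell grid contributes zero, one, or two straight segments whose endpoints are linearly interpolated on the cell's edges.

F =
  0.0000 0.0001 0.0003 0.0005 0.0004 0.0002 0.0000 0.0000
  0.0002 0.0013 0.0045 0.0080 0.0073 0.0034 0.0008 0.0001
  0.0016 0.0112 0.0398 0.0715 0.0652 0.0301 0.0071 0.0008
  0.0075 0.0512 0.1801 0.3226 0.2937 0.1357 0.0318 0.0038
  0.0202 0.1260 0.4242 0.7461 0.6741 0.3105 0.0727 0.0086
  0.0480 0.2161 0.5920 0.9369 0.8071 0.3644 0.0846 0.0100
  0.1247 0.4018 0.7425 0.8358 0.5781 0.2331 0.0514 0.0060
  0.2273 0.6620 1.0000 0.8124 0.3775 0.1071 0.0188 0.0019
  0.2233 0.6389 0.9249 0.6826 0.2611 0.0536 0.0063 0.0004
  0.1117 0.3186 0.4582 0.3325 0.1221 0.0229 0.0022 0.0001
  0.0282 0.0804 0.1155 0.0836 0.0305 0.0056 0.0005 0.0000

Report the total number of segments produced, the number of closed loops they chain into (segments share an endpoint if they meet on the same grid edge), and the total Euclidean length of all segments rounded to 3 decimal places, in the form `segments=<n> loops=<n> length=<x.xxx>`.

cell (3,2): code 0100 → (3.372,3.000)–(4.000,2.173)
cell (3,3): code 1100 → (3.490,4.000)–(3.372,3.000)
cell (3,4): code 1000 → (4.000,4.534)–(3.490,4.000)
cell (4,1): code 0100 → (4.333,2.000)–(5.000,1.702)
cell (4,2): code 1110 → (4.000,2.173)–(4.333,2.000)
cell (4,4): code 1001 → (5.000,4.739)–(4.000,4.534)
cell (5,1): code 0110 → (5.000,1.702)–(6.000,1.230)
cell (5,4): code 1001 → (6.000,4.284)–(5.000,4.739)
cell (6,0): code 0100 → (6.301,1.000)–(7.000,0.581)
cell (6,1): code 1110 → (6.000,1.230)–(6.301,1.000)
cell (6,3): code 1011 → (7.000,3.764)–(6.489,4.000)
cell (6,4): code 0001 → (6.489,4.000)–(6.000,4.284)
cell (7,0): code 0110 → (7.000,0.581)–(8.000,0.618)
cell (7,3): code 1001 → (8.000,3.481)–(7.000,3.764)
cell (8,0): code 0010 → (8.000,0.618)–(8.496,1.000)
cell (8,1): code 0011 → (8.496,1.000)–(8.953,2.000)
cell (8,2): code 0011 → (8.953,2.000)–(8.579,3.000)
cell (8,3): code 0001 → (8.579,3.000)–(8.000,3.481)
total: 18 segments, chained into 1 closed loop(s), length Σ = 15.022874

segments=18 loops=1 length=15.023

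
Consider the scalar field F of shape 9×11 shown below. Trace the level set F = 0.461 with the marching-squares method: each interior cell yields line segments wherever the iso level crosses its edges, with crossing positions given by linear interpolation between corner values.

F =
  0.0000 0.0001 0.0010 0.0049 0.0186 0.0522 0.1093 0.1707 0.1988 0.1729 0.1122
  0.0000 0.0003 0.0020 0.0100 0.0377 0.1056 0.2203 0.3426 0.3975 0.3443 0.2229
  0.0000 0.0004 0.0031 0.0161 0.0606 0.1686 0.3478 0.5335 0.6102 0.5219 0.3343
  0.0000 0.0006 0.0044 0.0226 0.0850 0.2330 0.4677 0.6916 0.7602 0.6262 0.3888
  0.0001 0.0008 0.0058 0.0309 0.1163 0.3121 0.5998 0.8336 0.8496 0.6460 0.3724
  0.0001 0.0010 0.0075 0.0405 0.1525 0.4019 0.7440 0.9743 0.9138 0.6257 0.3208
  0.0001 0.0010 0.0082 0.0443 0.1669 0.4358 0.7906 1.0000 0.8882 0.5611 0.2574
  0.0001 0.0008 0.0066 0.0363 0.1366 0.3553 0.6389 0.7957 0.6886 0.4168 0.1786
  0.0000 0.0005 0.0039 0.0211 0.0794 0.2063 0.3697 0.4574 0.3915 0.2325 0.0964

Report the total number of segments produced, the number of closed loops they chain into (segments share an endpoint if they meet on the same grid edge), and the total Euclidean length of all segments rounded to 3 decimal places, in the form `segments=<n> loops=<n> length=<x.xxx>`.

segments=20 loops=1 length=17.858

cell (1,6): code 0100 → (1.620,7.000)–(2.000,6.610)
cell (1,7): code 1100 → (1.299,8.000)–(1.620,7.000)
cell (1,8): code 1100 → (1.657,9.000)–(1.299,8.000)
cell (1,9): code 1000 → (2.000,9.325)–(1.657,9.000)
cell (2,5): code 0100 → (2.944,6.000)–(3.000,5.971)
cell (2,6): code 1110 → (2.000,6.610)–(2.944,6.000)
cell (2,9): code 1001 → (3.000,9.696)–(2.000,9.325)
cell (3,5): code 0110 → (3.000,5.971)–(4.000,5.518)
cell (3,9): code 1001 → (4.000,9.676)–(3.000,9.696)
cell (4,5): code 0110 → (4.000,5.518)–(5.000,5.173)
cell (4,9): code 1001 → (5.000,9.540)–(4.000,9.676)
cell (5,5): code 0110 → (5.000,5.173)–(6.000,5.071)
cell (5,9): code 1001 → (6.000,9.330)–(5.000,9.540)
cell (6,5): code 0110 → (6.000,5.071)–(7.000,5.373)
cell (6,8): code 1011 → (7.000,8.837)–(6.694,9.000)
cell (6,9): code 0001 → (6.694,9.000)–(6.000,9.330)
cell (7,5): code 0010 → (7.000,5.373)–(7.661,6.000)
cell (7,6): code 0011 → (7.661,6.000)–(7.989,7.000)
cell (7,7): code 0011 → (7.989,7.000)–(7.766,8.000)
cell (7,8): code 0001 → (7.766,8.000)–(7.000,8.837)
total: 20 segments, chained into 1 closed loop(s), length Σ = 17.857989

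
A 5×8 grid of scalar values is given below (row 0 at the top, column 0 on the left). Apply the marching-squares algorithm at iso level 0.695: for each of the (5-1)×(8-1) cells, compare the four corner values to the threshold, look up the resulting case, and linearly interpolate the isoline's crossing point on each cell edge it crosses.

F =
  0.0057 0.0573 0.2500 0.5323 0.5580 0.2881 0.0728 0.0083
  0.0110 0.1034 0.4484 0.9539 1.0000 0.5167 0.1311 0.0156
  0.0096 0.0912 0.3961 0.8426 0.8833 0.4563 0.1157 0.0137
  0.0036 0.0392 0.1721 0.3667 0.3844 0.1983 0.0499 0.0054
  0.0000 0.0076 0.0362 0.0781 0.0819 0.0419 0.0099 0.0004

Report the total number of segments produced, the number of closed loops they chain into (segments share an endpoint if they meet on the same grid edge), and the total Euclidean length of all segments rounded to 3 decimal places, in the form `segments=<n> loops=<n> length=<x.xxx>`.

segments=8 loops=1 length=6.808

cell (0,2): code 0100 → (0.386,3.000)–(1.000,2.488)
cell (0,3): code 1100 → (0.310,4.000)–(0.386,3.000)
cell (0,4): code 1000 → (1.000,4.631)–(0.310,4.000)
cell (1,2): code 0110 → (1.000,2.488)–(2.000,2.669)
cell (1,4): code 1001 → (2.000,4.441)–(1.000,4.631)
cell (2,2): code 0010 → (2.000,2.669)–(2.310,3.000)
cell (2,3): code 0011 → (2.310,3.000)–(2.377,4.000)
cell (2,4): code 0001 → (2.377,4.000)–(2.000,4.441)
total: 8 segments, chained into 1 closed loop(s), length Σ = 6.807882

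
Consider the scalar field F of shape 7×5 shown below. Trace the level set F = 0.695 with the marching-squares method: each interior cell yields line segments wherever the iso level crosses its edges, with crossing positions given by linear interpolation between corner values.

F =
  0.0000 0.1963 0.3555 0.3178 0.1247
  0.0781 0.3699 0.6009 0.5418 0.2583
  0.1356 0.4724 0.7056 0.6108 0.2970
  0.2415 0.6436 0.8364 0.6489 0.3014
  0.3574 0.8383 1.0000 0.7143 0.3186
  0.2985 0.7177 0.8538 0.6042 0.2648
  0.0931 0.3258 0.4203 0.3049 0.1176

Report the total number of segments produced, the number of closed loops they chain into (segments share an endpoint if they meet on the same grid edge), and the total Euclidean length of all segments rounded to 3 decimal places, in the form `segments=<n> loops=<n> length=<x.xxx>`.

cell (1,1): code 0100 → (1.899,2.000)–(2.000,1.955)
cell (1,2): code 1000 → (2.000,2.112)–(1.899,2.000)
cell (2,1): code 0110 → (2.000,1.955)–(3.000,1.267)
cell (2,2): code 1001 → (3.000,2.754)–(2.000,2.112)
cell (3,0): code 0100 → (3.264,1.000)–(4.000,0.702)
cell (3,1): code 1110 → (3.000,1.267)–(3.264,1.000)
cell (3,2): code 1101 → (3.705,3.000)–(3.000,2.754)
cell (3,3): code 1000 → (4.000,3.049)–(3.705,3.000)
cell (4,0): code 0110 → (4.000,0.702)–(5.000,0.946)
cell (4,2): code 1011 → (5.000,2.636)–(4.175,3.000)
cell (4,3): code 0001 → (4.175,3.000)–(4.000,3.049)
cell (5,0): code 0010 → (5.000,0.946)–(5.058,1.000)
cell (5,1): code 0011 → (5.058,1.000)–(5.366,2.000)
cell (5,2): code 0001 → (5.366,2.000)–(5.000,2.636)
total: 14 segments, chained into 1 closed loop(s), length Σ = 8.851534

segments=14 loops=1 length=8.852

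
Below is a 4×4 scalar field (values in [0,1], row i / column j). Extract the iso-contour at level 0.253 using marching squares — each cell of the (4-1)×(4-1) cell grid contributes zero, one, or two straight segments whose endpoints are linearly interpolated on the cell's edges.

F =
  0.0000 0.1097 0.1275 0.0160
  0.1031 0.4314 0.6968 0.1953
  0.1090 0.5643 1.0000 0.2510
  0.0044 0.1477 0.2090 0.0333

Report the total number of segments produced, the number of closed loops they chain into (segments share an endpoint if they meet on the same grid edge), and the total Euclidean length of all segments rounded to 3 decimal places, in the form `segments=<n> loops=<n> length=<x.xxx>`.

cell (0,0): code 0100 → (0.445,1.000)–(1.000,0.457)
cell (0,1): code 1100 → (0.220,2.000)–(0.445,1.000)
cell (0,2): code 1000 → (1.000,2.885)–(0.220,2.000)
cell (1,0): code 0110 → (1.000,0.457)–(2.000,0.316)
cell (1,2): code 1001 → (2.000,2.997)–(1.000,2.885)
cell (2,0): code 0010 → (2.000,0.316)–(2.747,1.000)
cell (2,1): code 0011 → (2.747,1.000)–(2.944,2.000)
cell (2,2): code 0001 → (2.944,2.000)–(2.000,2.997)
total: 8 segments, chained into 1 closed loop(s), length Σ = 8.402431

segments=8 loops=1 length=8.402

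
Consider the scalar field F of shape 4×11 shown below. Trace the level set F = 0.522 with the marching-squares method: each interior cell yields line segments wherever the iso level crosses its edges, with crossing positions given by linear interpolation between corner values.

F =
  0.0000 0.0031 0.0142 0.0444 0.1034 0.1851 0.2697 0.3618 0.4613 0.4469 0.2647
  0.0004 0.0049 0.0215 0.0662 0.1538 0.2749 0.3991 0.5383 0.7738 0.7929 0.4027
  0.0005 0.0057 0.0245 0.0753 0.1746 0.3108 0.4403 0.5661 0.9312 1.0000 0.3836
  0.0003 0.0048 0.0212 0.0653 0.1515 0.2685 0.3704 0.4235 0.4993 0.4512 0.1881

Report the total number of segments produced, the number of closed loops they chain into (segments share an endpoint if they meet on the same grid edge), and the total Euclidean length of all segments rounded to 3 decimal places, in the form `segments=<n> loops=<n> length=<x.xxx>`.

segments=10 loops=1 length=9.277

cell (0,6): code 0100 → (0.908,7.000)–(1.000,6.883)
cell (0,7): code 1100 → (0.194,8.000)–(0.908,7.000)
cell (0,8): code 1100 → (0.217,9.000)–(0.194,8.000)
cell (0,9): code 1000 → (1.000,9.694)–(0.217,9.000)
cell (1,6): code 0110 → (1.000,6.883)–(2.000,6.649)
cell (1,9): code 1001 → (2.000,9.775)–(1.000,9.694)
cell (2,6): code 0010 → (2.000,6.649)–(2.309,7.000)
cell (2,7): code 0011 → (2.309,7.000)–(2.947,8.000)
cell (2,8): code 0011 → (2.947,8.000)–(2.871,9.000)
cell (2,9): code 0001 → (2.871,9.000)–(2.000,9.775)
total: 10 segments, chained into 1 closed loop(s), length Σ = 9.277253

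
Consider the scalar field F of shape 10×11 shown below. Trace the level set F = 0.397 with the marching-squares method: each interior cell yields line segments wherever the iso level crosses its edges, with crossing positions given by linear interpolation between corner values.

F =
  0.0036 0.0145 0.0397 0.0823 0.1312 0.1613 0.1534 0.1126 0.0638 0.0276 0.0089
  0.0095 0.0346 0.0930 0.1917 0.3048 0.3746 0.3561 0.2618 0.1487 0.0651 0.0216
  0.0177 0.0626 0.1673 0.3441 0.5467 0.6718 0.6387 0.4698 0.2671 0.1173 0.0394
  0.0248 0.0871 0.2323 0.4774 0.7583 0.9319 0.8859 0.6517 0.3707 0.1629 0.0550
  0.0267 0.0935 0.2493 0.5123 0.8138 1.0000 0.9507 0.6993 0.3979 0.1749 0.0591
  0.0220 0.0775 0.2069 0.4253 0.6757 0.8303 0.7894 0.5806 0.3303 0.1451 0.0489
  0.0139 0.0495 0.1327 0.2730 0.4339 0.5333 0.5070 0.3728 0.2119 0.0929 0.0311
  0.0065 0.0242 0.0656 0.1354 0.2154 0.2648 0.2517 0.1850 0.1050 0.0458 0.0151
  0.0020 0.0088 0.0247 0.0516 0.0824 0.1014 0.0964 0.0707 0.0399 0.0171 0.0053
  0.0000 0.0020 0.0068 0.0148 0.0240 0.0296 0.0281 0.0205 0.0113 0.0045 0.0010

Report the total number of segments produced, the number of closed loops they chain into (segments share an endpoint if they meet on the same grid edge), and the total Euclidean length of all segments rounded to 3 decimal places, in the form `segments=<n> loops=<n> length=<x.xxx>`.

cell (1,3): code 0100 → (1.381,4.000)–(2.000,3.261)
cell (1,4): code 1100 → (1.075,5.000)–(1.381,4.000)
cell (1,5): code 1100 → (1.145,6.000)–(1.075,5.000)
cell (1,6): code 1100 → (1.650,7.000)–(1.145,6.000)
cell (1,7): code 1000 → (2.000,7.359)–(1.650,7.000)
cell (2,2): code 0100 → (2.397,3.000)–(3.000,2.672)
cell (2,3): code 1110 → (2.000,3.261)–(2.397,3.000)
cell (2,7): code 1001 → (3.000,7.906)–(2.000,7.359)
cell (3,2): code 0110 → (3.000,2.672)–(4.000,2.562)
cell (3,7): code 1101 → (3.967,8.000)–(3.000,7.906)
cell (3,8): code 1000 → (4.000,8.004)–(3.967,8.000)
cell (4,2): code 0110 → (4.000,2.562)–(5.000,2.870)
cell (4,7): code 1011 → (5.000,7.734)–(4.013,8.000)
cell (4,8): code 0001 → (4.013,8.000)–(4.000,8.004)
cell (5,2): code 0010 → (5.000,2.870)–(5.186,3.000)
cell (5,3): code 0111 → (5.186,3.000)–(6.000,3.771)
cell (5,6): code 1011 → (6.000,6.820)–(5.884,7.000)
cell (5,7): code 0001 → (5.884,7.000)–(5.000,7.734)
cell (6,3): code 0010 → (6.000,3.771)–(6.169,4.000)
cell (6,4): code 0011 → (6.169,4.000)–(6.508,5.000)
cell (6,5): code 0011 → (6.508,5.000)–(6.431,6.000)
cell (6,6): code 0001 → (6.431,6.000)–(6.000,6.820)
total: 22 segments, chained into 1 closed loop(s), length Σ = 17.008986

segments=22 loops=1 length=17.009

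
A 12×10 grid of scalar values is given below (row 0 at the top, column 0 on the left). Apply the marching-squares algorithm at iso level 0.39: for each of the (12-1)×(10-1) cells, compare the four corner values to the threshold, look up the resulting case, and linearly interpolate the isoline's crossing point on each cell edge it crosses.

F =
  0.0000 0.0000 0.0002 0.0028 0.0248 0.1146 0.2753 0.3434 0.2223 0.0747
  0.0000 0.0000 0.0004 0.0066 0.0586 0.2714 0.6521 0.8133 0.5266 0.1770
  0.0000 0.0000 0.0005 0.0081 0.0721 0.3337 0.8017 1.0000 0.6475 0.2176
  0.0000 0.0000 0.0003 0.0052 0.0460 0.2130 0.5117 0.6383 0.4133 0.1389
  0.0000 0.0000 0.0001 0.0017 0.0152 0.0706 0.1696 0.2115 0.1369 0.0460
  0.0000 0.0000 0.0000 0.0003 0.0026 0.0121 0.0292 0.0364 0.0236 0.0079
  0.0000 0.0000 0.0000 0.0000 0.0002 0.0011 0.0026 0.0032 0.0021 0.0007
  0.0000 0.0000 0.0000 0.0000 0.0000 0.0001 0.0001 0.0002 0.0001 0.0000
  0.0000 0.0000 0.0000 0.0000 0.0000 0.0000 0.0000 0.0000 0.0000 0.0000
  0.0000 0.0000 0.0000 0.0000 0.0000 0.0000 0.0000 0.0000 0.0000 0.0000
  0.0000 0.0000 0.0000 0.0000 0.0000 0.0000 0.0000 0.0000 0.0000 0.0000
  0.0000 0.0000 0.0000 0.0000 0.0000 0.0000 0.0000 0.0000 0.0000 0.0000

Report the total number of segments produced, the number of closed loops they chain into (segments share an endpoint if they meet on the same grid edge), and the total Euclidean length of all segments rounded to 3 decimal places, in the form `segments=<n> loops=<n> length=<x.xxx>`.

cell (0,5): code 0100 → (0.304,6.000)–(1.000,5.312)
cell (0,6): code 1100 → (0.099,7.000)–(0.304,6.000)
cell (0,7): code 1100 → (0.551,8.000)–(0.099,7.000)
cell (0,8): code 1000 → (1.000,8.391)–(0.551,8.000)
cell (1,5): code 0110 → (1.000,5.312)–(2.000,5.120)
cell (1,8): code 1001 → (2.000,8.599)–(1.000,8.391)
cell (2,5): code 0110 → (2.000,5.120)–(3.000,5.593)
cell (2,8): code 1001 → (3.000,8.085)–(2.000,8.599)
cell (3,5): code 0010 → (3.000,5.593)–(3.356,6.000)
cell (3,6): code 0011 → (3.356,6.000)–(3.582,7.000)
cell (3,7): code 0011 → (3.582,7.000)–(3.084,8.000)
cell (3,8): code 0001 → (3.084,8.000)–(3.000,8.085)
total: 12 segments, chained into 1 closed loop(s), length Σ = 10.764592

segments=12 loops=1 length=10.765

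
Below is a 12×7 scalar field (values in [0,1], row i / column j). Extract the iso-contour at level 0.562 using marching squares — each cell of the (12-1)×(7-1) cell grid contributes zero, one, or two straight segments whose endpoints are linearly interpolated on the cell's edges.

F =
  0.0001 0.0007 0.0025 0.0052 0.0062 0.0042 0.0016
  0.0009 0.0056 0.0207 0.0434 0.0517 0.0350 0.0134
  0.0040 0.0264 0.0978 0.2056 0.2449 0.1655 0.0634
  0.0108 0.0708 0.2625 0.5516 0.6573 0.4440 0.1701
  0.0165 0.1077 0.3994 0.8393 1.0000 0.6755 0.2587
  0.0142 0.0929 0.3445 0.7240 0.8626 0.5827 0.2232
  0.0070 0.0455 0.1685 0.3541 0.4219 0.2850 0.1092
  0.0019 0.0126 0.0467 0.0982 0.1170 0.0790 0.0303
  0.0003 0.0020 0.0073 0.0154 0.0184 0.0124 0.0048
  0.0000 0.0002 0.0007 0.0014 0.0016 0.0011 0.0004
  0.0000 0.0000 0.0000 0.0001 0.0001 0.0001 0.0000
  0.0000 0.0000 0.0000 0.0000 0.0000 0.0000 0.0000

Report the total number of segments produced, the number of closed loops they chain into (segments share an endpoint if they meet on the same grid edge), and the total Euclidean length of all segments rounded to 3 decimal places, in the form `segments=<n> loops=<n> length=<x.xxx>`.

cell (2,3): code 0100 → (2.769,4.000)–(3.000,3.098)
cell (2,4): code 1000 → (3.000,4.447)–(2.769,4.000)
cell (3,2): code 0100 → (3.036,3.000)–(4.000,2.370)
cell (3,3): code 1110 → (3.000,3.098)–(3.036,3.000)
cell (3,4): code 1101 → (3.510,5.000)–(3.000,4.447)
cell (3,5): code 1000 → (4.000,5.272)–(3.510,5.000)
cell (4,2): code 0110 → (4.000,2.370)–(5.000,2.573)
cell (4,5): code 1001 → (5.000,5.058)–(4.000,5.272)
cell (5,2): code 0010 → (5.000,2.573)–(5.438,3.000)
cell (5,3): code 0011 → (5.438,3.000)–(5.682,4.000)
cell (5,4): code 0011 → (5.682,4.000)–(5.070,5.000)
cell (5,5): code 0001 → (5.070,5.000)–(5.000,5.058)
total: 12 segments, chained into 1 closed loop(s), length Σ = 8.950557

segments=12 loops=1 length=8.951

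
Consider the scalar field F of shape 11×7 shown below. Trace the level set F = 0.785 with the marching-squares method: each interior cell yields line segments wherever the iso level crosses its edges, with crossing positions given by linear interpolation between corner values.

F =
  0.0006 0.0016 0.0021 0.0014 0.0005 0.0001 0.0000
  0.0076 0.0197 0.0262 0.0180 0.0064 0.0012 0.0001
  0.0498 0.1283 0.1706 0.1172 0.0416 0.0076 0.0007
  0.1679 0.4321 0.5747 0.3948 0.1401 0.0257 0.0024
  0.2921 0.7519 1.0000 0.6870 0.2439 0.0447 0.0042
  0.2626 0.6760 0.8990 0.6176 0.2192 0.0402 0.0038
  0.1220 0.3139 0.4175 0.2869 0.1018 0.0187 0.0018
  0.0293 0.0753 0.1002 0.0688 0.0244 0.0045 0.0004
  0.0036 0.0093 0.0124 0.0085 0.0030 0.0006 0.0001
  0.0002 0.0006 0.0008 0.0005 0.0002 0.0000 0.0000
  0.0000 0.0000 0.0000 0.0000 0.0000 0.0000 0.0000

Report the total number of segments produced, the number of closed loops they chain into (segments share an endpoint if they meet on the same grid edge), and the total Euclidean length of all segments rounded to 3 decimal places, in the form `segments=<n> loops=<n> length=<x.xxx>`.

segments=6 loops=1 length=4.989

cell (3,1): code 0100 → (3.494,2.000)–(4.000,1.133)
cell (3,2): code 1000 → (4.000,2.687)–(3.494,2.000)
cell (4,1): code 0110 → (4.000,1.133)–(5.000,1.489)
cell (4,2): code 1001 → (5.000,2.405)–(4.000,2.687)
cell (5,1): code 0010 → (5.000,1.489)–(5.237,2.000)
cell (5,2): code 0001 → (5.237,2.000)–(5.000,2.405)
total: 6 segments, chained into 1 closed loop(s), length Σ = 4.988945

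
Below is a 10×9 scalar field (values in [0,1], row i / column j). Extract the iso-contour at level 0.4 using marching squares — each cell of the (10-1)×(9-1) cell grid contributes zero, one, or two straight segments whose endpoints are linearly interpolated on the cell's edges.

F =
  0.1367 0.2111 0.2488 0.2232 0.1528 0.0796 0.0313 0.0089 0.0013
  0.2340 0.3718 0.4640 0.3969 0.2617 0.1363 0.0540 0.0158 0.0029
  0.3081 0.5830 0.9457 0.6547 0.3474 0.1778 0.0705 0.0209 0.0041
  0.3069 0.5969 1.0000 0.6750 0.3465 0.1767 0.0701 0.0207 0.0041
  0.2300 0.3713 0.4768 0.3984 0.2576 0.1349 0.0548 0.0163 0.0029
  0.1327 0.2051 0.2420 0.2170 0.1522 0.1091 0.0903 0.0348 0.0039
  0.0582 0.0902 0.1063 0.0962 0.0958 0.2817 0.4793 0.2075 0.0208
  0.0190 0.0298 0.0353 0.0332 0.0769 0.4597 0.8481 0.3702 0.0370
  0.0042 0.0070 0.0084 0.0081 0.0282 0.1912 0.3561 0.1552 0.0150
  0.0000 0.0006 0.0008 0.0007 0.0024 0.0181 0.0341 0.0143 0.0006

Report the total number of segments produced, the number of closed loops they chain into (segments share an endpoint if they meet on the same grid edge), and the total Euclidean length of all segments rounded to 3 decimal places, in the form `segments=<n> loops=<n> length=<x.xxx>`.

cell (0,1): code 0100 → (0.703,2.000)–(1.000,1.306)
cell (0,2): code 1000 → (1.000,2.954)–(0.703,2.000)
cell (1,0): code 0100 → (1.134,1.000)–(2.000,0.334)
cell (1,1): code 1110 → (1.000,1.306)–(1.134,1.000)
cell (1,2): code 1101 → (1.012,3.000)–(1.000,2.954)
cell (1,3): code 1000 → (2.000,3.829)–(1.012,3.000)
cell (2,0): code 0110 → (2.000,0.334)–(3.000,0.321)
cell (2,3): code 1001 → (3.000,3.837)–(2.000,3.829)
cell (3,0): code 0010 → (3.000,0.321)–(3.873,1.000)
cell (3,1): code 0111 → (3.873,1.000)–(4.000,1.272)
cell (3,2): code 1011 → (4.000,2.980)–(3.994,3.000)
cell (3,3): code 0001 → (3.994,3.000)–(3.000,3.837)
cell (4,1): code 0010 → (4.000,1.272)–(4.327,2.000)
cell (4,2): code 0001 → (4.327,2.000)–(4.000,2.980)
cell (5,5): code 0100 → (5.796,6.000)–(6.000,5.599)
cell (5,6): code 1000 → (6.000,6.292)–(5.796,6.000)
cell (6,4): code 0100 → (6.665,5.000)–(7.000,4.844)
cell (6,5): code 1110 → (6.000,5.599)–(6.665,5.000)
cell (6,6): code 1001 → (7.000,6.938)–(6.000,6.292)
cell (7,4): code 0010 → (7.000,4.844)–(7.222,5.000)
cell (7,5): code 0011 → (7.222,5.000)–(7.911,6.000)
cell (7,6): code 0001 → (7.911,6.000)–(7.000,6.938)
total: 22 segments, chained into 2 closed loop(s), length Σ = 17.129649

segments=22 loops=2 length=17.130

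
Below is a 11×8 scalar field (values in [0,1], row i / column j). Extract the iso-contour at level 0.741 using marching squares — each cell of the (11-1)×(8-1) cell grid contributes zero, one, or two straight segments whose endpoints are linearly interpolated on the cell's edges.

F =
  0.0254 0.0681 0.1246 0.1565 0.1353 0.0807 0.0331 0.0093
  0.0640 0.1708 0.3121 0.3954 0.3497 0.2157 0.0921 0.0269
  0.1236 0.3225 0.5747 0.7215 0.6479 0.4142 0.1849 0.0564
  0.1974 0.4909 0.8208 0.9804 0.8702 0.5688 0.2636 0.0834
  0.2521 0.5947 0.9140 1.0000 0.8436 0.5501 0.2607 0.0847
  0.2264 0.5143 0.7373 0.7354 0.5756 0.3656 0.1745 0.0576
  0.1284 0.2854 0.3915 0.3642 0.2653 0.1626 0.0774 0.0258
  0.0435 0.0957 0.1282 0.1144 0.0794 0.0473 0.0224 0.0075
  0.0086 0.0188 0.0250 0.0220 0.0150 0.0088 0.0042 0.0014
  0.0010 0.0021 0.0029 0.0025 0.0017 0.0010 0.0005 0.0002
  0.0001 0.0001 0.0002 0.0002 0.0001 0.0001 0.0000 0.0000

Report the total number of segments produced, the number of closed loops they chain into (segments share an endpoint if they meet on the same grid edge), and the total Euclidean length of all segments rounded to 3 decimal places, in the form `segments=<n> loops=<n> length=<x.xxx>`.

cell (2,1): code 0100 → (2.676,2.000)–(3.000,1.758)
cell (2,2): code 1100 → (2.075,3.000)–(2.676,2.000)
cell (2,3): code 1100 → (2.419,4.000)–(2.075,3.000)
cell (2,4): code 1000 → (3.000,4.429)–(2.419,4.000)
cell (3,1): code 0110 → (3.000,1.758)–(4.000,1.458)
cell (3,4): code 1001 → (4.000,4.350)–(3.000,4.429)
cell (4,1): code 0010 → (4.000,1.458)–(4.979,2.000)
cell (4,2): code 0011 → (4.979,2.000)–(4.979,3.000)
cell (4,3): code 0011 → (4.979,3.000)–(4.383,4.000)
cell (4,4): code 0001 → (4.383,4.000)–(4.000,4.350)
total: 10 segments, chained into 1 closed loop(s), length Σ = 9.199152

segments=10 loops=1 length=9.199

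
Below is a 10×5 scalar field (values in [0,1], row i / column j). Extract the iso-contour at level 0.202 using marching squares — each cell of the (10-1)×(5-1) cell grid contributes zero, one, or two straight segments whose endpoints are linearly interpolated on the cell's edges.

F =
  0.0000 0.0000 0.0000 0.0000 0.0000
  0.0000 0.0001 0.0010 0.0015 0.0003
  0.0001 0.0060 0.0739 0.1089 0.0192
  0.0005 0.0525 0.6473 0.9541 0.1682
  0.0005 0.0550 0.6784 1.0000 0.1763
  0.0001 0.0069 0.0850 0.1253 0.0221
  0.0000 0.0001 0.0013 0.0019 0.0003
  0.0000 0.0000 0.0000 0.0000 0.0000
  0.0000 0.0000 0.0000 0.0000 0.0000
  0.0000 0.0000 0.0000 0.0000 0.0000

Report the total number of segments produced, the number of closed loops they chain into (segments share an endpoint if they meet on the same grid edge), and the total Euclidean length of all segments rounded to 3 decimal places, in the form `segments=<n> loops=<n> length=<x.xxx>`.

cell (2,1): code 0100 → (2.223,2.000)–(3.000,1.251)
cell (2,2): code 1100 → (2.110,3.000)–(2.223,2.000)
cell (2,3): code 1000 → (3.000,3.957)–(2.110,3.000)
cell (3,1): code 0110 → (3.000,1.251)–(4.000,1.236)
cell (3,3): code 1001 → (4.000,3.969)–(3.000,3.957)
cell (4,1): code 0010 → (4.000,1.236)–(4.803,2.000)
cell (4,2): code 0011 → (4.803,2.000)–(4.912,3.000)
cell (4,3): code 0001 → (4.912,3.000)–(4.000,3.969)
total: 8 segments, chained into 1 closed loop(s), length Σ = 8.837170

segments=8 loops=1 length=8.837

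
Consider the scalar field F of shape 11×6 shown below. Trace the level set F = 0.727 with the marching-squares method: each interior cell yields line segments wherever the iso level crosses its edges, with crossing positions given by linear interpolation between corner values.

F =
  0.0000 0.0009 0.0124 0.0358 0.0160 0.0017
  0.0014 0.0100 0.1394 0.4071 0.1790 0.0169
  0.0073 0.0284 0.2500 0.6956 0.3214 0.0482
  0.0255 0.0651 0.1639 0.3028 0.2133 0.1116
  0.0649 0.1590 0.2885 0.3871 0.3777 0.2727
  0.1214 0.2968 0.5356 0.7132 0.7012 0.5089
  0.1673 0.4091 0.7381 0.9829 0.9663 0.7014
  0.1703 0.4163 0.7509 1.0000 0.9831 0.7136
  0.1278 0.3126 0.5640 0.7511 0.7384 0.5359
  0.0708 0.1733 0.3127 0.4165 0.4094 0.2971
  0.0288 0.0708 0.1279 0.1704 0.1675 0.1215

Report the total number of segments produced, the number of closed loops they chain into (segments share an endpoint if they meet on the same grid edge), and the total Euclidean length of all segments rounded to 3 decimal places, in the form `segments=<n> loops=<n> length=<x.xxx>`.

segments=12 loops=1 length=9.621

cell (5,1): code 0100 → (5.945,2.000)–(6.000,1.966)
cell (5,2): code 1100 → (5.051,3.000)–(5.945,2.000)
cell (5,3): code 1100 → (5.097,4.000)–(5.051,3.000)
cell (5,4): code 1000 → (6.000,4.903)–(5.097,4.000)
cell (6,1): code 0110 → (6.000,1.966)–(7.000,1.929)
cell (6,4): code 1001 → (7.000,4.950)–(6.000,4.903)
cell (7,1): code 0010 → (7.000,1.929)–(7.128,2.000)
cell (7,2): code 0111 → (7.128,2.000)–(8.000,2.871)
cell (7,4): code 1001 → (8.000,4.056)–(7.000,4.950)
cell (8,2): code 0010 → (8.000,2.871)–(8.072,3.000)
cell (8,3): code 0011 → (8.072,3.000)–(8.035,4.000)
cell (8,4): code 0001 → (8.035,4.000)–(8.000,4.056)
total: 12 segments, chained into 1 closed loop(s), length Σ = 9.620579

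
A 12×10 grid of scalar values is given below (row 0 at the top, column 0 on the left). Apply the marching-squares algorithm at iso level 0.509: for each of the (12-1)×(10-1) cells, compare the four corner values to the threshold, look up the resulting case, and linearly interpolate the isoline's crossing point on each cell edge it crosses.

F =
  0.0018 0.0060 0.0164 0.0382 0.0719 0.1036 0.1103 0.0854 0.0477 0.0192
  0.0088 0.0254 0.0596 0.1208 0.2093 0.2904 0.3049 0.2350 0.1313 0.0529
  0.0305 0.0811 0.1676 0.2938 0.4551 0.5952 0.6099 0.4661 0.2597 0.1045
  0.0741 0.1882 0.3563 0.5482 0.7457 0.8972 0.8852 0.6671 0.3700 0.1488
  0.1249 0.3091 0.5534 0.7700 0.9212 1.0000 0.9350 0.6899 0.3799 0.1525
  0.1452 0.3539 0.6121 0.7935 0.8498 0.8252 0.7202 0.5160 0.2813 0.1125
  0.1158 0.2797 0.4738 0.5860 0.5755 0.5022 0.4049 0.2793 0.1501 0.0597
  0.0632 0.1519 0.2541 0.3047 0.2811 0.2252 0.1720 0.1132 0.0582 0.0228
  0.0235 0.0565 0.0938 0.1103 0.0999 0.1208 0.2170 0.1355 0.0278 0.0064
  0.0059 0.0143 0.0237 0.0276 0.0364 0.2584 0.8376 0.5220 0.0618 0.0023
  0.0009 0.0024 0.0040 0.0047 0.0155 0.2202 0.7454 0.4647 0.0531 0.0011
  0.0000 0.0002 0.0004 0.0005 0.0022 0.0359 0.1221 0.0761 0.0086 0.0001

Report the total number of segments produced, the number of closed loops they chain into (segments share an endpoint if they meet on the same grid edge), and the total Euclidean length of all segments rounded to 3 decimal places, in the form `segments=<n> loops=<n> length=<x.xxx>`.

cell (1,4): code 0100 → (1.717,5.000)–(2.000,4.385)
cell (1,5): code 1100 → (1.669,6.000)–(1.717,5.000)
cell (1,6): code 1000 → (2.000,6.702)–(1.669,6.000)
cell (2,2): code 0100 → (2.846,3.000)–(3.000,2.796)
cell (2,3): code 1100 → (2.185,4.000)–(2.846,3.000)
cell (2,4): code 1110 → (2.000,4.385)–(2.185,4.000)
cell (2,6): code 1101 → (2.213,7.000)–(2.000,6.702)
cell (2,7): code 1000 → (3.000,7.532)–(2.213,7.000)
cell (3,1): code 0100 → (3.775,2.000)–(4.000,1.818)
cell (3,2): code 1110 → (3.000,2.796)–(3.775,2.000)
cell (3,7): code 1001 → (4.000,7.584)–(3.000,7.532)
cell (4,1): code 0110 → (4.000,1.818)–(5.000,1.601)
cell (4,7): code 1001 → (5.000,7.030)–(4.000,7.584)
cell (5,1): code 0010 → (5.000,1.601)–(5.745,2.000)
cell (5,2): code 0111 → (5.745,2.000)–(6.000,2.314)
cell (5,4): code 1011 → (6.000,4.907)–(5.979,5.000)
cell (5,5): code 0011 → (5.979,5.000)–(5.670,6.000)
cell (5,6): code 0011 → (5.670,6.000)–(5.030,7.000)
cell (5,7): code 0001 → (5.030,7.000)–(5.000,7.030)
cell (6,2): code 0010 → (6.000,2.314)–(6.274,3.000)
cell (6,3): code 0011 → (6.274,3.000)–(6.226,4.000)
cell (6,4): code 0001 → (6.226,4.000)–(6.000,4.907)
cell (8,5): code 0100 → (8.471,6.000)–(9.000,5.433)
cell (8,6): code 1100 → (8.966,7.000)–(8.471,6.000)
cell (8,7): code 1000 → (9.000,7.028)–(8.966,7.000)
cell (9,5): code 0110 → (9.000,5.433)–(10.000,5.550)
cell (9,6): code 1011 → (10.000,6.842)–(9.227,7.000)
cell (9,7): code 0001 → (9.227,7.000)–(9.000,7.028)
cell (10,5): code 0010 → (10.000,5.550)–(10.379,6.000)
cell (10,6): code 0001 → (10.379,6.000)–(10.000,6.842)
total: 30 segments, chained into 2 closed loop(s), length Σ = 21.988464

segments=30 loops=2 length=21.988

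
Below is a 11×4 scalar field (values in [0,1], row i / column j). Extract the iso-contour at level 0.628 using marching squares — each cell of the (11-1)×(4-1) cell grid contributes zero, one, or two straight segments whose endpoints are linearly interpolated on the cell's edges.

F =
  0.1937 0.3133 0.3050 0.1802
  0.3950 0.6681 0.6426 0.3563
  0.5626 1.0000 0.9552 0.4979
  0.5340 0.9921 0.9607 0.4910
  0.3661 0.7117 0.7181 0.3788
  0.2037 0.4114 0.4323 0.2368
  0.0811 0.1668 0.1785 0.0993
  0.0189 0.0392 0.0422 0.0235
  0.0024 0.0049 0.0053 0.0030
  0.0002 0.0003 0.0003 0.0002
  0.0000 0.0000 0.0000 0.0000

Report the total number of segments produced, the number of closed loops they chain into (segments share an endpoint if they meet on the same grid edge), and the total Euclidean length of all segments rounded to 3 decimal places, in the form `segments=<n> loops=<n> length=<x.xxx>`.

segments=12 loops=1 length=9.698

cell (0,0): code 0100 → (0.887,1.000)–(1.000,0.853)
cell (0,1): code 1100 → (0.957,2.000)–(0.887,1.000)
cell (0,2): code 1000 → (1.000,2.051)–(0.957,2.000)
cell (1,0): code 0110 → (1.000,0.853)–(2.000,0.150)
cell (1,2): code 1001 → (2.000,2.716)–(1.000,2.051)
cell (2,0): code 0110 → (2.000,0.150)–(3.000,0.205)
cell (2,2): code 1001 → (3.000,2.708)–(2.000,2.716)
cell (3,0): code 0110 → (3.000,0.205)–(4.000,0.758)
cell (3,2): code 1001 → (4.000,2.266)–(3.000,2.708)
cell (4,0): code 0010 → (4.000,0.758)–(4.279,1.000)
cell (4,1): code 0011 → (4.279,1.000)–(4.315,2.000)
cell (4,2): code 0001 → (4.315,2.000)–(4.000,2.266)
total: 12 segments, chained into 1 closed loop(s), length Σ = 9.697846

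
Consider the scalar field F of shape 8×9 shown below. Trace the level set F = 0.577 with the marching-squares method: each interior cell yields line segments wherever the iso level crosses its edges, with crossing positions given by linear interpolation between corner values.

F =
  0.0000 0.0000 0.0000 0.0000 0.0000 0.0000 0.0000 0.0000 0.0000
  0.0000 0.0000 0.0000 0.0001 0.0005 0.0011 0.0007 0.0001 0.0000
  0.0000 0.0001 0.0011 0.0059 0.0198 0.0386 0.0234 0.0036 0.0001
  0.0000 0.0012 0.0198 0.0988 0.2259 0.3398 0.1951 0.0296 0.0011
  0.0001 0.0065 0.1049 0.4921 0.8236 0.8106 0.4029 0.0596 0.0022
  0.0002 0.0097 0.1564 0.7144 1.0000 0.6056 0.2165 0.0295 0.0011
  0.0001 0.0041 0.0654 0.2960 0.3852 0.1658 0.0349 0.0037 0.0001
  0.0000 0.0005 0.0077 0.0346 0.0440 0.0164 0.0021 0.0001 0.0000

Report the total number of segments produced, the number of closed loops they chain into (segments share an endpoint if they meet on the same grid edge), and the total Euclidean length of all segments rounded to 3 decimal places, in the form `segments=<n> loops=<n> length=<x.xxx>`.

cell (3,3): code 0100 → (3.587,4.000)–(4.000,3.256)
cell (3,4): code 1100 → (3.504,5.000)–(3.587,4.000)
cell (3,5): code 1000 → (4.000,5.573)–(3.504,5.000)
cell (4,2): code 0100 → (4.382,3.000)–(5.000,2.754)
cell (4,3): code 1110 → (4.000,3.256)–(4.382,3.000)
cell (4,5): code 1001 → (5.000,5.074)–(4.000,5.573)
cell (5,2): code 0010 → (5.000,2.754)–(5.328,3.000)
cell (5,3): code 0011 → (5.328,3.000)–(5.688,4.000)
cell (5,4): code 0011 → (5.688,4.000)–(5.065,5.000)
cell (5,5): code 0001 → (5.065,5.000)–(5.000,5.074)
total: 10 segments, chained into 1 closed loop(s), length Σ = 7.604532

segments=10 loops=1 length=7.605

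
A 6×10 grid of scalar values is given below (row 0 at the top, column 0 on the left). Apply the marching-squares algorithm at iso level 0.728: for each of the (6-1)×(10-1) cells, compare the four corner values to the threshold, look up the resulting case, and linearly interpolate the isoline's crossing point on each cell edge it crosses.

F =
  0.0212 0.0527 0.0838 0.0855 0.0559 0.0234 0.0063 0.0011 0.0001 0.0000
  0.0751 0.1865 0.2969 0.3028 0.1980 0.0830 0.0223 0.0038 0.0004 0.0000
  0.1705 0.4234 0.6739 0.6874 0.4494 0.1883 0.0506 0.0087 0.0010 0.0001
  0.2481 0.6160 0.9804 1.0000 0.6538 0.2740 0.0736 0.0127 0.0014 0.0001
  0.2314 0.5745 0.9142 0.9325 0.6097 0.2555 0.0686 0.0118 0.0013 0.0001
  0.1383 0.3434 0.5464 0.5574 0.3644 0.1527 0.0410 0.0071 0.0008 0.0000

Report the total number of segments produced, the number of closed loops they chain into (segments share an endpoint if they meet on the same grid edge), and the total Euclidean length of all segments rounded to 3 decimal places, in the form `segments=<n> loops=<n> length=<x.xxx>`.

cell (2,1): code 0100 → (2.177,2.000)–(3.000,1.307)
cell (2,2): code 1100 → (2.130,3.000)–(2.177,2.000)
cell (2,3): code 1000 → (3.000,3.786)–(2.130,3.000)
cell (3,1): code 0110 → (3.000,1.307)–(4.000,1.452)
cell (3,3): code 1001 → (4.000,3.634)–(3.000,3.786)
cell (4,1): code 0010 → (4.000,1.452)–(4.506,2.000)
cell (4,2): code 0011 → (4.506,2.000)–(4.545,3.000)
cell (4,3): code 0001 → (4.545,3.000)–(4.000,3.634)
total: 8 segments, chained into 1 closed loop(s), length Σ = 7.854101

segments=8 loops=1 length=7.854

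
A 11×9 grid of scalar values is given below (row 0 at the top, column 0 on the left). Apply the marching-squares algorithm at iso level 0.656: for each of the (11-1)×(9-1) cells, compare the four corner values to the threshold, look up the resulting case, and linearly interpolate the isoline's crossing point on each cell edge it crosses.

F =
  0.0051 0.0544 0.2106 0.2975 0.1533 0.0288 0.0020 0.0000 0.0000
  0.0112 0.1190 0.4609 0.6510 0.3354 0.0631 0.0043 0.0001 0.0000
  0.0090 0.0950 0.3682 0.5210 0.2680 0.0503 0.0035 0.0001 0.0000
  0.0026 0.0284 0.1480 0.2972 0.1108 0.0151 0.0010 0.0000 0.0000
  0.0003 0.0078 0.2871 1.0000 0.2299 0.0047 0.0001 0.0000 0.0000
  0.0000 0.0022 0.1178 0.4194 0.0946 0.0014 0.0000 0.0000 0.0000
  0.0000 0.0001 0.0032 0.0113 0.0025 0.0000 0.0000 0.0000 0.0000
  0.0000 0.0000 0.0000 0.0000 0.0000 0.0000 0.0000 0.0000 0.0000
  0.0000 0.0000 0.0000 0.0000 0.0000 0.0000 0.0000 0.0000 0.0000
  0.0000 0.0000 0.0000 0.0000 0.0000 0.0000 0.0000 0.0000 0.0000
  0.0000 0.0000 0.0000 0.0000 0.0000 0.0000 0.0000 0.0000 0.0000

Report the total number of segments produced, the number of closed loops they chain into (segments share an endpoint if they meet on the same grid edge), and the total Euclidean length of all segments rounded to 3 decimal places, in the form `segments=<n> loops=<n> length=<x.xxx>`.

segments=4 loops=1 length=2.856

cell (3,2): code 0100 → (3.511,3.000)–(4.000,2.517)
cell (3,3): code 1000 → (4.000,3.447)–(3.511,3.000)
cell (4,2): code 0010 → (4.000,2.517)–(4.592,3.000)
cell (4,3): code 0001 → (4.592,3.000)–(4.000,3.447)
total: 4 segments, chained into 1 closed loop(s), length Σ = 2.856126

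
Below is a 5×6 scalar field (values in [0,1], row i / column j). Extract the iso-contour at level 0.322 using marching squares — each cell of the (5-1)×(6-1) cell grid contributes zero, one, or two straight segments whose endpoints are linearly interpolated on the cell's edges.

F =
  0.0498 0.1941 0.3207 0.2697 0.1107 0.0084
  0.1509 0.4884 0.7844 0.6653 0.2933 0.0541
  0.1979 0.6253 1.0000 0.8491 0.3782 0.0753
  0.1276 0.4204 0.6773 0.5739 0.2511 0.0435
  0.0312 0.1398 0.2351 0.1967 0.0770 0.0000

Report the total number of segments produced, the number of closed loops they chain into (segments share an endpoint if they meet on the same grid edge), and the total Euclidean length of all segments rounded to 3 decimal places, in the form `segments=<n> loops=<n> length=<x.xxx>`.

cell (0,0): code 0100 → (0.435,1.000)–(1.000,0.507)
cell (0,1): code 1100 → (0.003,2.000)–(0.435,1.000)
cell (0,2): code 1100 → (0.132,3.000)–(0.003,2.000)
cell (0,3): code 1000 → (1.000,3.923)–(0.132,3.000)
cell (1,0): code 0110 → (1.000,0.507)–(2.000,0.290)
cell (1,3): code 1101 → (1.338,4.000)–(1.000,3.923)
cell (1,4): code 1000 → (2.000,4.186)–(1.338,4.000)
cell (2,0): code 0110 → (2.000,0.290)–(3.000,0.664)
cell (2,3): code 1011 → (3.000,3.780)–(2.442,4.000)
cell (2,4): code 0001 → (2.442,4.000)–(2.000,4.186)
cell (3,0): code 0010 → (3.000,0.664)–(3.351,1.000)
cell (3,1): code 0011 → (3.351,1.000)–(3.803,2.000)
cell (3,2): code 0011 → (3.803,2.000)–(3.668,3.000)
cell (3,3): code 0001 → (3.668,3.000)–(3.000,3.780)
total: 14 segments, chained into 1 closed loop(s), length Σ = 11.938173

segments=14 loops=1 length=11.938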